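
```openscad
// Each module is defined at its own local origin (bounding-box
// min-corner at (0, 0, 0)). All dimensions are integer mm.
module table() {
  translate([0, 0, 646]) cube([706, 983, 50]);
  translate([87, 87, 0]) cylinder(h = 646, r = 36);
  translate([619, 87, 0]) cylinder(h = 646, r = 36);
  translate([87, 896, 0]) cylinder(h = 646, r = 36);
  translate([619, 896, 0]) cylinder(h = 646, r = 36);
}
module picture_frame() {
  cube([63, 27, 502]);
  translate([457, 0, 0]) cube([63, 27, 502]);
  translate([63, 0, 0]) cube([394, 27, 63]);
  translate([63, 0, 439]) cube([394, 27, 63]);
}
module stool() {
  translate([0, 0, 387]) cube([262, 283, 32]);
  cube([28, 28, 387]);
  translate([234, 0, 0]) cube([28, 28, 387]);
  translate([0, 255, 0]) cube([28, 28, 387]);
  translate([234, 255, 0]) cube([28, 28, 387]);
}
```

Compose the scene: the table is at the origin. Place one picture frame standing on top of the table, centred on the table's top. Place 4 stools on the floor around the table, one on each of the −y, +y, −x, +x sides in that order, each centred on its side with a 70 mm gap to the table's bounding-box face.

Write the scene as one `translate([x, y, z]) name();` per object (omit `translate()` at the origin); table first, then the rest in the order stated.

table();
translate([93, 478, 696]) picture_frame();
translate([222, -353, 0]) stool();
translate([222, 1053, 0]) stool();
translate([-332, 350, 0]) stool();
translate([776, 350, 0]) stool();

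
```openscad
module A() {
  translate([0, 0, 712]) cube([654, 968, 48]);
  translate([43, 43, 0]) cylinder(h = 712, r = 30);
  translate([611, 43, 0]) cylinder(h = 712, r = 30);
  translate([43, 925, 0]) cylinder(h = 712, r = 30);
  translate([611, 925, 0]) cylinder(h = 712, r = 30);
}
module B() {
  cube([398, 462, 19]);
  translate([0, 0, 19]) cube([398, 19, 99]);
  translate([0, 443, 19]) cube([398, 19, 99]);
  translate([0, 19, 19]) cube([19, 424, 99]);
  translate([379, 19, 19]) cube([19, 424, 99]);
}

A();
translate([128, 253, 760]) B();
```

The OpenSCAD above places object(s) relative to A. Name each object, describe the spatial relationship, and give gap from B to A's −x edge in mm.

The open box's min-x is at 128; the table's min-x is 0; gap = 128 mm.

A is a table. B is an open box. The open box is on top of the table, centred. The gap from the open box to the table's −x edge is 128 mm.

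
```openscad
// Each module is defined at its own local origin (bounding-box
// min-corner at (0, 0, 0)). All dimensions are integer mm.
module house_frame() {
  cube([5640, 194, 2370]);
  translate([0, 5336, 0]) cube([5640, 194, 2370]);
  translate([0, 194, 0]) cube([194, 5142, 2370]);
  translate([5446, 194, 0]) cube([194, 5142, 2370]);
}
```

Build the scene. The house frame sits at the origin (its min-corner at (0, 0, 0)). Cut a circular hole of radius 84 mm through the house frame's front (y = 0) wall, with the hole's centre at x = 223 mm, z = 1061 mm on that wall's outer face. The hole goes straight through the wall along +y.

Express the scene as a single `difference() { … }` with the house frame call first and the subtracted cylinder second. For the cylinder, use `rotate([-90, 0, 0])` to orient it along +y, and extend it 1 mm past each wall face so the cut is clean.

difference() {
  house_frame();
  translate([223, -1, 1061]) rotate([-90, 0, 0]) cylinder(h = 196, r = 84);
}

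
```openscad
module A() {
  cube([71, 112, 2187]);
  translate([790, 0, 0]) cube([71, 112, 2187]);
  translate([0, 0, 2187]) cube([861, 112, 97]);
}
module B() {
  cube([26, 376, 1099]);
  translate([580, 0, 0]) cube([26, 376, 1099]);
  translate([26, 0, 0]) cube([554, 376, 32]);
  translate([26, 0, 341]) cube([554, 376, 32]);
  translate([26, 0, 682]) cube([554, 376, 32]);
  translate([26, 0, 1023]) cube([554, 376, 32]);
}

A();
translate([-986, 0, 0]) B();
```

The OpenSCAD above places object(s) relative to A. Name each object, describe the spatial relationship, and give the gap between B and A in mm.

A is a door frame. B is a bookshelf. The bookshelf is on the floor beside the door frame on its −x side. The gap between the bookshelf and the door frame is 380 mm.

The bookshelf's nearest face is 380 mm from the door frame's −x face.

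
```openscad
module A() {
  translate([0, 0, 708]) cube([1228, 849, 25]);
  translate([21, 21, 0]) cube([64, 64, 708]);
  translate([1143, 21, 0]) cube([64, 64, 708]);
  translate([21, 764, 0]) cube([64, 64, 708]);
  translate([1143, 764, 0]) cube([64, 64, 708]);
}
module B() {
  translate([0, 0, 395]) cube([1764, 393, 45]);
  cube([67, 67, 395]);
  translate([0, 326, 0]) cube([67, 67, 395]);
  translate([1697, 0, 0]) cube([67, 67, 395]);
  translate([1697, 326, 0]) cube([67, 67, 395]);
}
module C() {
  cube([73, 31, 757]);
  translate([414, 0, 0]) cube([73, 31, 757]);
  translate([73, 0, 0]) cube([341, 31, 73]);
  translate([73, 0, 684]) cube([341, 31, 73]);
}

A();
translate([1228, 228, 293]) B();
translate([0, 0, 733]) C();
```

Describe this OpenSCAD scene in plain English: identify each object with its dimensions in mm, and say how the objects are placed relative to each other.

A is a table with a 1228×849 mm rectangular top, 25 mm thick, top surface at z = 733 mm, supported by four 64×64 mm square legs, each inset 21 mm from the nearest pair of top edges, running from the floor.

B is a long wooden bench with a 1764 mm (x) × 393 mm (y) seat, 45 mm thick, its top surface 440 mm above the floor. Four 67 mm square legs at the seat corners, flush with the edges, run from z = 0 to the seat underside.

C is a picture frame with a 341×611 mm rectangular opening (x by z) and a uniform 73 mm border on every side. Frame depth is 31 mm along y. It is built from two vertical stiles running the full outside height and two horizontal rails spanning the gap between the stiles.

The bench is beside the table with their tops flush at z = 733. The picture frame is on top of the table.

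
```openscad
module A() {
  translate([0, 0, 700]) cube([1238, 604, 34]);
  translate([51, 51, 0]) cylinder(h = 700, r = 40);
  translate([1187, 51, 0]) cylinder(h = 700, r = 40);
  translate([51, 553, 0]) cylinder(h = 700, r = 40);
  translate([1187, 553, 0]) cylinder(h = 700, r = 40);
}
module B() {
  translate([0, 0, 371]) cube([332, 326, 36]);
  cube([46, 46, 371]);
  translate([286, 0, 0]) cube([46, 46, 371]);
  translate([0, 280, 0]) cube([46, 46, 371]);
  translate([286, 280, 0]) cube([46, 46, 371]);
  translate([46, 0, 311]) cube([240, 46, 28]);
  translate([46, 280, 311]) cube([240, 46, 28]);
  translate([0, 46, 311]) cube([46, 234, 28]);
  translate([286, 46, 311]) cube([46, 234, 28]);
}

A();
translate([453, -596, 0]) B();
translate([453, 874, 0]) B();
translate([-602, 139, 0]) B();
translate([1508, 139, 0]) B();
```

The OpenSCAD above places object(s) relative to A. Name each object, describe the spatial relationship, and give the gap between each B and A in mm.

A is a table. B is a stool. Four stools sit around the table at the −y, +y, −x, +x sides. The gap between each stool and the table is 270 mm.

Each stool's nearest face is 270 mm from the table's bounding box.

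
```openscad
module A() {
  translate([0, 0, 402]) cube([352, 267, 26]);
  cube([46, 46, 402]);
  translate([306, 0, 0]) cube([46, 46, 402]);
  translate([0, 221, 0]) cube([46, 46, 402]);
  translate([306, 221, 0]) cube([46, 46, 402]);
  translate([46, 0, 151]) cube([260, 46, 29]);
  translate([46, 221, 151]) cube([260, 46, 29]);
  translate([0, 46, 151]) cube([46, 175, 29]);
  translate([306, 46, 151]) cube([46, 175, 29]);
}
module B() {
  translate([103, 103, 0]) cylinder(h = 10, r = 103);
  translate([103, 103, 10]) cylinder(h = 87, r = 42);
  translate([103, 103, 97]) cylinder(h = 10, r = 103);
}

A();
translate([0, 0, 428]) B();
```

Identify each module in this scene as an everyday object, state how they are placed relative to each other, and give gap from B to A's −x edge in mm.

The spool's min-x is at 0; the stool's min-x is 0; gap = 0 mm.

A is a stool. B is a spool. The spool is on top of the stool. The gap from the spool to the stool's −x edge is 0 mm.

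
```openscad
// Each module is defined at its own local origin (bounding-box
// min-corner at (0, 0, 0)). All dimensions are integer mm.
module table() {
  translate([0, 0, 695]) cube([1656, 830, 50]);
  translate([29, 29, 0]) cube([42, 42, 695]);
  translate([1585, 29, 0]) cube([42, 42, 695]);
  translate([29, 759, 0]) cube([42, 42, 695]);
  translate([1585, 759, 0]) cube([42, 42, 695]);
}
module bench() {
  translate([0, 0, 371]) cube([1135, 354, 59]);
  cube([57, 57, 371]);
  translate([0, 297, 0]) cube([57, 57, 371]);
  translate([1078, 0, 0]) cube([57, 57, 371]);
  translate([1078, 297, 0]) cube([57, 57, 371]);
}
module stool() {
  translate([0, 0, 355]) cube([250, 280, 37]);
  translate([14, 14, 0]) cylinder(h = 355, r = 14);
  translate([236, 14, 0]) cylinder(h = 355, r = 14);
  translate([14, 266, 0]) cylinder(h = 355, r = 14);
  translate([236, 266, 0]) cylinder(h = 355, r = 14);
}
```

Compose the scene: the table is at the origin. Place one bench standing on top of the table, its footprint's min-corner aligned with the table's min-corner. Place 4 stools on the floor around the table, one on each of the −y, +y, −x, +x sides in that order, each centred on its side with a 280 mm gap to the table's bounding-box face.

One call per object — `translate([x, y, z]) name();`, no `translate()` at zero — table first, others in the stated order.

table();
translate([0, 0, 745]) bench();
translate([703, -560, 0]) stool();
translate([703, 1110, 0]) stool();
translate([-530, 275, 0]) stool();
translate([1936, 275, 0]) stool();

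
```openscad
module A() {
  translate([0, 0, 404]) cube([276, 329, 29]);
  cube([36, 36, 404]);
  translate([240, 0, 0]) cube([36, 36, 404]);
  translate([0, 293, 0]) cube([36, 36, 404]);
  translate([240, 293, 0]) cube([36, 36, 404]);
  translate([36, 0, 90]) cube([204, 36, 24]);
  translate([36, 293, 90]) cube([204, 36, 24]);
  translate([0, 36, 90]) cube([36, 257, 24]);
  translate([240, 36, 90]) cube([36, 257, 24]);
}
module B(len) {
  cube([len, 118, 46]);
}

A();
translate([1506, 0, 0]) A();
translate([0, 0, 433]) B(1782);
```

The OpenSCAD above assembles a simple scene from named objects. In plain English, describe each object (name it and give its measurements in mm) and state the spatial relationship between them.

A is a simple wooden stool: a rectangular seat 276 mm (x) by 329 mm (y), 29 mm thick, top face at z = 433 mm, on four square legs, each 36×36 mm in cross-section. The legs rest on z = 0, each flush with a corner of the seat. Four stretchers, 36 mm wide and 24 mm tall, connect adjacent legs with their undersides at z = 90 mm, each running between the inner faces of the legs it joins and aligned with the legs' outer faces on the other axis.

B is a rectangular beam 1782 mm long (x), 118 mm deep (y), 46 mm thick (z).

The beam spans the tops of two stools placed 1230 mm apart, resting at z = 433 mm.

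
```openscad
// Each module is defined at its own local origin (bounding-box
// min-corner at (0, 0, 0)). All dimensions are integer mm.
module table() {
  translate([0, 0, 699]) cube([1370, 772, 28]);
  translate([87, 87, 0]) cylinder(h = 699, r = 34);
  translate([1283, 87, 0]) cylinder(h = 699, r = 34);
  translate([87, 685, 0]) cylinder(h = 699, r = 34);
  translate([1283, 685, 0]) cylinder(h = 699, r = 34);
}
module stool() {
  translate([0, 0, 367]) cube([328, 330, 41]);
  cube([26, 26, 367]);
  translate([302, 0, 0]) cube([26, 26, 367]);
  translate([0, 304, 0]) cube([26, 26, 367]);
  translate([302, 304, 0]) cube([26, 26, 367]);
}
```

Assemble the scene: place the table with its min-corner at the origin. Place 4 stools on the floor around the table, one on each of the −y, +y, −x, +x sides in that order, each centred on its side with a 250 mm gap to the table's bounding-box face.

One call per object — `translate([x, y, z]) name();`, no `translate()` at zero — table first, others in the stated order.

table();
translate([521, -580, 0]) stool();
translate([521, 1022, 0]) stool();
translate([-578, 221, 0]) stool();
translate([1620, 221, 0]) stool();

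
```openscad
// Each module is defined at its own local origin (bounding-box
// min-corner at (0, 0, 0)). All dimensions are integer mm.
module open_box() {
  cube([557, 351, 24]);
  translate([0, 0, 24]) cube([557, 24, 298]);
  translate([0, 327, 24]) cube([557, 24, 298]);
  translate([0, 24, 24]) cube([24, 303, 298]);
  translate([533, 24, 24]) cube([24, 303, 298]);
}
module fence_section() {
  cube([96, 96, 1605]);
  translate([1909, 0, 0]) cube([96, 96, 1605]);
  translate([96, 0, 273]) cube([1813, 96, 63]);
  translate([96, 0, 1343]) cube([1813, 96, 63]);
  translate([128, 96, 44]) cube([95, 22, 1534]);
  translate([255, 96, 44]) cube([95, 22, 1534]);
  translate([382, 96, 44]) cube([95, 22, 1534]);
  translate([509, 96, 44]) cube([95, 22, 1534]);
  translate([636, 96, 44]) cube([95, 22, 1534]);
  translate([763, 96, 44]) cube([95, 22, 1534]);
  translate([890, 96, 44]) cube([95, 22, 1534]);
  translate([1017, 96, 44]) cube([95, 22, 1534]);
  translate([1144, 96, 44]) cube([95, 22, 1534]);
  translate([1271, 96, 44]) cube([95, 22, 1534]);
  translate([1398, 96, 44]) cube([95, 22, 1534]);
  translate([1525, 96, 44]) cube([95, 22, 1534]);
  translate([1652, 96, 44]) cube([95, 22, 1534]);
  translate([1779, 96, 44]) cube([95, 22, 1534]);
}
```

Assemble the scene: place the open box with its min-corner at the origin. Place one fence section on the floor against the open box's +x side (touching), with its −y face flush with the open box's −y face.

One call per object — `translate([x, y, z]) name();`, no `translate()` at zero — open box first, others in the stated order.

open_box();
translate([557, 0, 0]) fence_section();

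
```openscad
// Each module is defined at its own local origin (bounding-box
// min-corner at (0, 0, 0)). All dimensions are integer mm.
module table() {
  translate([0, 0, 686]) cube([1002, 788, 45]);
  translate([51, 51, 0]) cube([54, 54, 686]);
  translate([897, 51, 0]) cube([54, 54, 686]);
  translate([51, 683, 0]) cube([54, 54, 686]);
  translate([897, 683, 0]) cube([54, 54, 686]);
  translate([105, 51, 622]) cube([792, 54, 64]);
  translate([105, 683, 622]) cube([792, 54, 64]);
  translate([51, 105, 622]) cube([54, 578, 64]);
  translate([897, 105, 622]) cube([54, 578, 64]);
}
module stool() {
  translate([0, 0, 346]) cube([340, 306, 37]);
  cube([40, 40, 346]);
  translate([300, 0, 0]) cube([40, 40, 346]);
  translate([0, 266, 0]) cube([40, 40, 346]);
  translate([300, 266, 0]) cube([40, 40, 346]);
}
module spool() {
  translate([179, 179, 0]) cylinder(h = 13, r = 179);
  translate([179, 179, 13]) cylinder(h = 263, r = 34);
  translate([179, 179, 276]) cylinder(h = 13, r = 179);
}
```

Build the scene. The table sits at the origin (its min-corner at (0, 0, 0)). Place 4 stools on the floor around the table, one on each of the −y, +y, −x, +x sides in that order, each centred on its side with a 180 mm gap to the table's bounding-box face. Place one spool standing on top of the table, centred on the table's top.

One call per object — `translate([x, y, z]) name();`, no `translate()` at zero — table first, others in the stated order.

table();
translate([331, -486, 0]) stool();
translate([331, 968, 0]) stool();
translate([-520, 241, 0]) stool();
translate([1182, 241, 0]) stool();
translate([322, 215, 731]) spool();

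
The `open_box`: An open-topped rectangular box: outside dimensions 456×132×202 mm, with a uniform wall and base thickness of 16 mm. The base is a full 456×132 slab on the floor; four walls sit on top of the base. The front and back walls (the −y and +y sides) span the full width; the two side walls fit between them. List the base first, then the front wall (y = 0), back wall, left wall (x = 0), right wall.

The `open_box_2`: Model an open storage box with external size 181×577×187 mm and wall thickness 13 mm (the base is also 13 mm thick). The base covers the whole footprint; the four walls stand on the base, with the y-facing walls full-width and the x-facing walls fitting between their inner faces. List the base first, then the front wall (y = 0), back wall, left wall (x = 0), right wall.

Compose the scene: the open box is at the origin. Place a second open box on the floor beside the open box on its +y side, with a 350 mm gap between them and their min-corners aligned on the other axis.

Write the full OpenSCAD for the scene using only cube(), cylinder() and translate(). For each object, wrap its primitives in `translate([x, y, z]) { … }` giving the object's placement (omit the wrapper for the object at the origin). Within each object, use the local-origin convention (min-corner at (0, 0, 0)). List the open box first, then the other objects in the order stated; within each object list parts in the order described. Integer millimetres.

cube([456, 132, 16]);
translate([0, 0, 16]) cube([456, 16, 186]);
translate([0, 116, 16]) cube([456, 16, 186]);
translate([0, 16, 16]) cube([16, 100, 186]);
translate([440, 16, 16]) cube([16, 100, 186]);
translate([0, 482, 0]) {
  cube([181, 577, 13]);
  translate([0, 0, 13]) cube([181, 13, 174]);
  translate([0, 564, 13]) cube([181, 13, 174]);
  translate([0, 13, 13]) cube([13, 551, 174]);
  translate([168, 13, 13]) cube([13, 551, 174]);
}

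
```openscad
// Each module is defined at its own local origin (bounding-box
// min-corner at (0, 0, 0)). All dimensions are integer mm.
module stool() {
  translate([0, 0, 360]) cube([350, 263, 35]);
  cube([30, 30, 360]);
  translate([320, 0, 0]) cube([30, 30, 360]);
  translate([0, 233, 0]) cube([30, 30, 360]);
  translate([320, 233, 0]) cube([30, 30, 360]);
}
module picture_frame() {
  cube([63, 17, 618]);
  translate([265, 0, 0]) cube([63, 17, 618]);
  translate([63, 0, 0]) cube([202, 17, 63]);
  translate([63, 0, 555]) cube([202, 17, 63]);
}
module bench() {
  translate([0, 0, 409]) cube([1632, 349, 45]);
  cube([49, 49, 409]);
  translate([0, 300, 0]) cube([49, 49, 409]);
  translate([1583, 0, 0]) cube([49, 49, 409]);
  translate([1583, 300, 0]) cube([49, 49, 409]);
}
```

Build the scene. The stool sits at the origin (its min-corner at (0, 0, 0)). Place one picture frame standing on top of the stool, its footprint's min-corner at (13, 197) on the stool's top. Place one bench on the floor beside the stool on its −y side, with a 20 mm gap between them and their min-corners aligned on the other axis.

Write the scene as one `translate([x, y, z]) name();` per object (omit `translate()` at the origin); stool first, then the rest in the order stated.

stool();
translate([13, 197, 395]) picture_frame();
translate([0, -369, 0]) bench();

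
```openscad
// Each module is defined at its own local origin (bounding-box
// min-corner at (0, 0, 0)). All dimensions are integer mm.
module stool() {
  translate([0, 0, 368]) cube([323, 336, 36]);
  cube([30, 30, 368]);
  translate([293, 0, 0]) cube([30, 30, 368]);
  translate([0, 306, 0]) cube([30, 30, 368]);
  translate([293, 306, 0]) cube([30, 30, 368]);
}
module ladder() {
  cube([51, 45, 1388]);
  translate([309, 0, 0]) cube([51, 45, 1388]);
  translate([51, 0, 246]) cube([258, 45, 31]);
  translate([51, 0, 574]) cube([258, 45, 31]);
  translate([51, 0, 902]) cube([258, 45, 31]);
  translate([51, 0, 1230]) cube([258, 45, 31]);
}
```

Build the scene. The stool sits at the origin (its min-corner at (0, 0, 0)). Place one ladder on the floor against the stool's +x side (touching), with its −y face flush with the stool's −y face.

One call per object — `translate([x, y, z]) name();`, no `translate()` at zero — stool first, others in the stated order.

stool();
translate([323, 0, 0]) ladder();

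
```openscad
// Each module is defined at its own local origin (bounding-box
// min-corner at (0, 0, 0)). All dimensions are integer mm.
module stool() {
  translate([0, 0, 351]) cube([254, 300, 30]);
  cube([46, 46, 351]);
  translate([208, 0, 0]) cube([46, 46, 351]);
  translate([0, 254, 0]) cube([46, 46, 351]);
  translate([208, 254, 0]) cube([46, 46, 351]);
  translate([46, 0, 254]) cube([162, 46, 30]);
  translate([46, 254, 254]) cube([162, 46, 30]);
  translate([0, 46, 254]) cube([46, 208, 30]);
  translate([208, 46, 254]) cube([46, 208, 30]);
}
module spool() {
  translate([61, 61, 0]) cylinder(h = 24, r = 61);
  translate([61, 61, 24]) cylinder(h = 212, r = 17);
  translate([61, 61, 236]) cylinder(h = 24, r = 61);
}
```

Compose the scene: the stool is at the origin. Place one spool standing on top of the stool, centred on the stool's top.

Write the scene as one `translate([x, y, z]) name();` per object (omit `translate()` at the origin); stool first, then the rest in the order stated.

stool();
translate([66, 89, 381]) spool();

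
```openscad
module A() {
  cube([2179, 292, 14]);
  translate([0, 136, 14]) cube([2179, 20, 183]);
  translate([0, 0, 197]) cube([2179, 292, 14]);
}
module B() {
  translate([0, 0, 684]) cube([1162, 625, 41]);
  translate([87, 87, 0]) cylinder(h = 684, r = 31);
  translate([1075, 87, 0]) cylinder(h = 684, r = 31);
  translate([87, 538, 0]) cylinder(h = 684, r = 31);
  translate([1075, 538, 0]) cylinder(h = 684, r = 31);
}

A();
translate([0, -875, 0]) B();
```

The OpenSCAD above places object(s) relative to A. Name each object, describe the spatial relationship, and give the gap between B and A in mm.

A is an I-beam. B is a table. The table is on the floor beside the I-beam on its −y side. The gap between the table and the I-beam is 250 mm.

The table's nearest face is 250 mm from the I-beam's −y face.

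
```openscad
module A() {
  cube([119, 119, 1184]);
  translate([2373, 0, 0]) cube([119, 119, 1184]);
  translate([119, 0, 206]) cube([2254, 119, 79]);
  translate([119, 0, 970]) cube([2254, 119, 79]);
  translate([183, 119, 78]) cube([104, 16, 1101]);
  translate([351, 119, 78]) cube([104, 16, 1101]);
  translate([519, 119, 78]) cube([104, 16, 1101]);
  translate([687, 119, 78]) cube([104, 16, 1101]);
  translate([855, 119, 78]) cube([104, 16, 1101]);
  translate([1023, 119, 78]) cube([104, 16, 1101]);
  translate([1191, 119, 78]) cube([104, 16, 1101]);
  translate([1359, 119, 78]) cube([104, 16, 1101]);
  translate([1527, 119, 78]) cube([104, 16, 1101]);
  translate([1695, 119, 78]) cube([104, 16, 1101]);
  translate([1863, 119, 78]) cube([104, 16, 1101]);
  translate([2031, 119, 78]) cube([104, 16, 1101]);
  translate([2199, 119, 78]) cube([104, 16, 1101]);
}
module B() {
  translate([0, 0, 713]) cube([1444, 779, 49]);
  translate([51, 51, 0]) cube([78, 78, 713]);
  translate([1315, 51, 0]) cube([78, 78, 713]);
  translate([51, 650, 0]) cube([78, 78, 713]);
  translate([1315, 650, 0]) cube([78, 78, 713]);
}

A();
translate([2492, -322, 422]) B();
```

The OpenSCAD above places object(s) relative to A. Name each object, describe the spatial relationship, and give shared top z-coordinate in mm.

Both tops at z = 1184 mm.

A is a fence section. B is a table. The table is beside the fence section with their tops flush at z = 1184. The shared top z-coordinate is 1184 mm.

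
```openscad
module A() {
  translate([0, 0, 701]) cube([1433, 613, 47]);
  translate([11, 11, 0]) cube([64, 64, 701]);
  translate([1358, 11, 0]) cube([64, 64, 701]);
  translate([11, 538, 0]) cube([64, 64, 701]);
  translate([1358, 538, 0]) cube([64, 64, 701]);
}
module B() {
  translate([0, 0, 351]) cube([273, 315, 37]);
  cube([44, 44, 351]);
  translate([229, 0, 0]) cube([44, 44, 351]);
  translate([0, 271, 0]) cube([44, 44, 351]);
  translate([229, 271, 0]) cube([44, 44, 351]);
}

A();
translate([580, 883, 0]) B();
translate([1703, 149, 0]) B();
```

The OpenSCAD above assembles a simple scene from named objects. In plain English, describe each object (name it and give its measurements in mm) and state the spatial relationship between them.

A is a rectangular dining table. The top is 1433×613×47 mm with its upper surface at z = 748 mm. It stands on four 64×64 mm square legs, each inset 11 mm from the nearest pair of top edges, running from the floor to the underside of the top.

B is a simple wooden stool: a rectangular seat 273 mm (x) by 315 mm (y), 37 mm thick, top face at z = 388 mm, on four square legs, each 44×44 mm in cross-section. The legs rest on z = 0, each flush with a corner of the seat.

Two stools sit around the table at the +y, +x sides.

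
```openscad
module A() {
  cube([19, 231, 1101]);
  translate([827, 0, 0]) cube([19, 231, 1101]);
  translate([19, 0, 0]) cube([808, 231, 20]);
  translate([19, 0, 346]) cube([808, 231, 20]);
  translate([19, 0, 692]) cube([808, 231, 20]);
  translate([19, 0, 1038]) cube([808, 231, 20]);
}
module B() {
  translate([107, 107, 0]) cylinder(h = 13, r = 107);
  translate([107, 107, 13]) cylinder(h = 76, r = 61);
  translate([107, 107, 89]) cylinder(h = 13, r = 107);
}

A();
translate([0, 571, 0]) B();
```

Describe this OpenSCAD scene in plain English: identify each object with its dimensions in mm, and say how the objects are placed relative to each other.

A is a bookshelf 846 mm wide overall, 231 mm deep and 1101 mm tall. The two sides are 19 mm thick vertical panels. 4 horizontal shelves of 20 mm thickness span between the inner faces of the sides; the lowest shelf sits on the floor and shelves are stacked with a clear vertical gap of 326 mm between each pair.

B is a spool: two coaxial disc flanges of radius 107 mm and thickness 13 mm, joined by a core cylinder of radius 61 mm and height 76 mm. The lower flange rests on z = 0 and the three cylinders share a vertical axis.

The spool is on the floor beside the bookshelf on its +y side.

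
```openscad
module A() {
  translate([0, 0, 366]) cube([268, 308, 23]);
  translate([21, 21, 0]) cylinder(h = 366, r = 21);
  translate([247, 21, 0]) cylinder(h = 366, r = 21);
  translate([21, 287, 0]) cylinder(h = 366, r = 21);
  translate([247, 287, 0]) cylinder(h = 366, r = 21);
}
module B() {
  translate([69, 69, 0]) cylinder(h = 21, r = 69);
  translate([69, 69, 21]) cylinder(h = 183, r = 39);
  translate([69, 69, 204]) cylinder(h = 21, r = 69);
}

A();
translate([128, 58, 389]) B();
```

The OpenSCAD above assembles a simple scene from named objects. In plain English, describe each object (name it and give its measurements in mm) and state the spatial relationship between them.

A is a simple wooden stool: a rectangular seat 268 mm (x) by 308 mm (y), 23 mm thick, top face at z = 389 mm, on four round legs, each 42 mm in diameter. The legs rest on z = 0, each leg's axis is inset half a diameter from the nearest pair of seat edges (so the leg's bounding box is flush with the corner).

B is a spool: two coaxial disc flanges of radius 69 mm and thickness 21 mm, joined by a core cylinder of radius 39 mm and height 183 mm. The lower flange rests on z = 0 and the three cylinders share a vertical axis.

The spool is on top of the stool.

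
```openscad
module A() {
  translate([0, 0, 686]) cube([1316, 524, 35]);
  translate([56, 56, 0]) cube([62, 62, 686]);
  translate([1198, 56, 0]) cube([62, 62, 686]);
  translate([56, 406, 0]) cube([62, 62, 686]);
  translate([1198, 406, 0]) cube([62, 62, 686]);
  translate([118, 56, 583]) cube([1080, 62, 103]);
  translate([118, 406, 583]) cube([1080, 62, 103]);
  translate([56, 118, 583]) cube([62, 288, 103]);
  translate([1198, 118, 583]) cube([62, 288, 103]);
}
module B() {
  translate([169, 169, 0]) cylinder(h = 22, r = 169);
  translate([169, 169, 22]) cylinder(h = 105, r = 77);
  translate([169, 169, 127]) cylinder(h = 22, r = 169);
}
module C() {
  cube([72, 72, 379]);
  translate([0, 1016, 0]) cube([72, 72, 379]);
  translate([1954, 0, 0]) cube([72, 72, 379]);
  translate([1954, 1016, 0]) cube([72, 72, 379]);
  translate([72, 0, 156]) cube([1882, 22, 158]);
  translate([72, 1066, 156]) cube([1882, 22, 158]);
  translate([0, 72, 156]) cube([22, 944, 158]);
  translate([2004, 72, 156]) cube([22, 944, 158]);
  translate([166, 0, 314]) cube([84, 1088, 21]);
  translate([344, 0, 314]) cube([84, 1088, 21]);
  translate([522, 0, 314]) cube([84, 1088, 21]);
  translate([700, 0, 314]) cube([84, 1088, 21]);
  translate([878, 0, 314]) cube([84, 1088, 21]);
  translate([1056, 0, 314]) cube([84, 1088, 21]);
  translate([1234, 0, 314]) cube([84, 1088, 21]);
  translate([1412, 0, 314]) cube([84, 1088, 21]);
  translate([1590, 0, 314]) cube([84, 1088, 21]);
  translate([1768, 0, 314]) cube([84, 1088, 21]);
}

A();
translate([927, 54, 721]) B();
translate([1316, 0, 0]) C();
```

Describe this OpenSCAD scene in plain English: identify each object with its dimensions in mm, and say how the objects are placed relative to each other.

A is a table: top 1316 mm (x) × 524 mm (y), 35 mm thick, upper face at z = 721 mm, on four 62×62 mm square legs, each inset 56 mm from the nearest pair of top edges, running from z = 0 to the bottom of the top. Four apron rails, 62 mm thick and 103 mm tall, run between adjacent legs with their top edges flush with the underside of the top and their outer faces flush with the legs' outer faces.

B is a spool: two coaxial disc flanges of radius 169 mm and thickness 22 mm, joined by a core cylinder of radius 77 mm and height 105 mm. The lower flange rests on z = 0 and the three cylinders share a vertical axis.

C is a bed frame 2026 mm long (x) by 1088 mm wide (y). Four 72×72 mm corner posts, 379 mm tall, at the corners of the footprint. Four rails of 22 mm thickness and 158 mm height run between adjacent posts with their undersides at z = 156 mm, their outer faces flush with the outside of the frame (the two x-running rails run between the posts' inner faces; the two y-running rails run between the posts' inner faces). 10 slats, each 84 mm wide (x) and 21 mm thick, lie across the top of the two x-running rails, running the full 1088 mm width of the frame in y; the slats are evenly spaced along x between the inner faces of the end posts with equal gaps (rounded down to the nearest mm) at the −x end and between each pair — any rounding remainder accumulates at the +x end.

The spool is on top of the table. The bed frame is against the table's +x side, with their −y faces flush.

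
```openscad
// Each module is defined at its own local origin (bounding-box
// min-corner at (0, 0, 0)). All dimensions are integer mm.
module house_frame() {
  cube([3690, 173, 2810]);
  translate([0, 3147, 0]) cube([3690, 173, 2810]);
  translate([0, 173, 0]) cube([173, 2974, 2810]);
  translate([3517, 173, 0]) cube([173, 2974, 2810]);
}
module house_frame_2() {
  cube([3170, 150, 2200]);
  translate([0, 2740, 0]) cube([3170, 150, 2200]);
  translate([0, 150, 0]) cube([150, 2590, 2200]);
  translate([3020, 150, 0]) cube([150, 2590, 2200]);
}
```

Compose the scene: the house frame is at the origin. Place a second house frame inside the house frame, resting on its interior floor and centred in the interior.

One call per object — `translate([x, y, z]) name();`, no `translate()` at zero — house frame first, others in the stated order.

house_frame();
translate([260, 215, 0]) house_frame_2();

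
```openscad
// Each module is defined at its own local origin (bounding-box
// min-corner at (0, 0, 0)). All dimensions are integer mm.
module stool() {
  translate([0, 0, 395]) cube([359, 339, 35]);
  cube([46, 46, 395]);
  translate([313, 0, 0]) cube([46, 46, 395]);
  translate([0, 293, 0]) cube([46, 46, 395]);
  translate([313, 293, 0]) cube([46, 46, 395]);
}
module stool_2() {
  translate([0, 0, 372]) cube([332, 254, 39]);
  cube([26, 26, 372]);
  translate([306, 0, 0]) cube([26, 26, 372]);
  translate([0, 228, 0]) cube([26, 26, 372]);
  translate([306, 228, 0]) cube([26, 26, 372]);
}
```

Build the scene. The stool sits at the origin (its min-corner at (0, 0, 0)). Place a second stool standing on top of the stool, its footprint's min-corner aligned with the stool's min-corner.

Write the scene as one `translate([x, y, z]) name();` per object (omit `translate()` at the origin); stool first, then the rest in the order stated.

stool();
translate([0, 0, 430]) stool_2();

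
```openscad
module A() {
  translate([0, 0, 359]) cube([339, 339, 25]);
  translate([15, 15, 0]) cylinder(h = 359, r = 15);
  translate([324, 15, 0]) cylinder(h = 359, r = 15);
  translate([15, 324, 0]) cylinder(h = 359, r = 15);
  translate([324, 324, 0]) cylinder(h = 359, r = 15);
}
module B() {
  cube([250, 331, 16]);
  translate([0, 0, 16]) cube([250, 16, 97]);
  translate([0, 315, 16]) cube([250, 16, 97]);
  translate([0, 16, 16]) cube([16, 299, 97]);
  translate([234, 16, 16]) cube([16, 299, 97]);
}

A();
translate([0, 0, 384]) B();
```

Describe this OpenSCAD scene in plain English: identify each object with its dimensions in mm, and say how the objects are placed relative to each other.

A is a four-legged stool. The seat is a 339×339×25 mm slab whose top surface is at z = 384 mm; four round legs, each 30 mm in diameter, run from the floor (z = 0) to the underside of the seat, each leg's axis is inset half a diameter from the nearest pair of seat edges (so the leg's bounding box is flush with the corner).

B is an open storage box with external size 250×331×113 mm and wall thickness 16 mm (the base is also 16 mm thick). The base covers the whole footprint; the four walls stand on the base, with the y-facing walls full-width and the x-facing walls fitting between their inner faces.

The open box is on top of the stool.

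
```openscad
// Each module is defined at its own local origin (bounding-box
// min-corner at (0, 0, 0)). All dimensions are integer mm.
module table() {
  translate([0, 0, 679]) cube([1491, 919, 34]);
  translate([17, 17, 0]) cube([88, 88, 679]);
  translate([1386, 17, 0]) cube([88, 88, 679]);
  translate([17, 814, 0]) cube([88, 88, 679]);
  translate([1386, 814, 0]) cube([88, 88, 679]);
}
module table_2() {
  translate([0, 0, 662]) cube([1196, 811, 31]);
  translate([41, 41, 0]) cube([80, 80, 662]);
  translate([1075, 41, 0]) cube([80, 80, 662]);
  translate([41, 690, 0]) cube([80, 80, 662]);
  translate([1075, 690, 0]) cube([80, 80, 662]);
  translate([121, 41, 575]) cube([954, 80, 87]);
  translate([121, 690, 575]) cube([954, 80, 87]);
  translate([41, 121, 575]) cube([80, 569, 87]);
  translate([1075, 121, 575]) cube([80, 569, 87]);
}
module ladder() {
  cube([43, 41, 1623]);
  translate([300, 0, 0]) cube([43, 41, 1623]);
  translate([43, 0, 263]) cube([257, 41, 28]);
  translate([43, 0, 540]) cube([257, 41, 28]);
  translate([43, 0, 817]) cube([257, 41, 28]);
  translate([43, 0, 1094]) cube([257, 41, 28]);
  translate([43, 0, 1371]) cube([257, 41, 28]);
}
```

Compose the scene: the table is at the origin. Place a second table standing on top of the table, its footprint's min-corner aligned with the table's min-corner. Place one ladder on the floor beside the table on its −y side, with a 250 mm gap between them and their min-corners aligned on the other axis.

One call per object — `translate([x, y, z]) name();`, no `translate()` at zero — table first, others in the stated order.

table();
translate([0, 0, 713]) table_2();
translate([0, -291, 0]) ladder();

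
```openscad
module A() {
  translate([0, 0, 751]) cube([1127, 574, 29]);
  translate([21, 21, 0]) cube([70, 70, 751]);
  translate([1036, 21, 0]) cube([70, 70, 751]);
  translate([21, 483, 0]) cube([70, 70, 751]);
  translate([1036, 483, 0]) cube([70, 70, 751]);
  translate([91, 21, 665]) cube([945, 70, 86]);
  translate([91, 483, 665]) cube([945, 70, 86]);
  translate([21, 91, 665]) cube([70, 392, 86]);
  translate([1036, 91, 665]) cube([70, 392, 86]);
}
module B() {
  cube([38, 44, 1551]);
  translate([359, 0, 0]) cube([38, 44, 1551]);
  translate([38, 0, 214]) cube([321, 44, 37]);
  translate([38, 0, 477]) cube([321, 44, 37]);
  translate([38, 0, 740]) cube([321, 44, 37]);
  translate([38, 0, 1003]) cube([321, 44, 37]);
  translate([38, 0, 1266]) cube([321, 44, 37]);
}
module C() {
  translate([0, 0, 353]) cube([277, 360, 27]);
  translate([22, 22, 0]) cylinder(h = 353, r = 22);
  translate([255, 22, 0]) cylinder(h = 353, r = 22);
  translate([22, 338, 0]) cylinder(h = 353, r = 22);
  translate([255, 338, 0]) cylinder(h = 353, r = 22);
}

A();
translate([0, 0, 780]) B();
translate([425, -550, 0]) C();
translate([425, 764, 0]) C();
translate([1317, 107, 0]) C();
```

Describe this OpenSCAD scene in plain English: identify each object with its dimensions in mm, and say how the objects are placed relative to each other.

A is a table: top 1127 mm (x) × 574 mm (y), 29 mm thick, upper face at z = 780 mm, on four 70×70 mm square legs, each inset 21 mm from the nearest pair of top edges, running from z = 0 to the bottom of the top. Four apron rails, 70 mm thick and 86 mm tall, run between adjacent legs with their top edges flush with the underside of the top and their outer faces flush with the legs' outer faces.

B is a wooden ladder with two side rails of 38×44 mm section and 1551 mm height, set 397 mm apart overall. Between them run 5 rectangular rungs (44 mm deep, 37 mm thick), front faces flush with the rails' −y face. The bottom of the first rung is 214 mm above the floor and each subsequent rung is 263 mm higher than the one below.

C is a four-legged stool. The seat is 277×360 mm, 27 mm thick, top at z = 380 mm. It stands on four round legs, each 44 mm in diameter, from z = 0 to the seat underside, each leg's axis is inset half a diameter from the nearest pair of seat edges (so the leg's bounding box is flush with the corner).

The ladder is on top of the table. Three stools sit around the table at the −y, +y, +x sides.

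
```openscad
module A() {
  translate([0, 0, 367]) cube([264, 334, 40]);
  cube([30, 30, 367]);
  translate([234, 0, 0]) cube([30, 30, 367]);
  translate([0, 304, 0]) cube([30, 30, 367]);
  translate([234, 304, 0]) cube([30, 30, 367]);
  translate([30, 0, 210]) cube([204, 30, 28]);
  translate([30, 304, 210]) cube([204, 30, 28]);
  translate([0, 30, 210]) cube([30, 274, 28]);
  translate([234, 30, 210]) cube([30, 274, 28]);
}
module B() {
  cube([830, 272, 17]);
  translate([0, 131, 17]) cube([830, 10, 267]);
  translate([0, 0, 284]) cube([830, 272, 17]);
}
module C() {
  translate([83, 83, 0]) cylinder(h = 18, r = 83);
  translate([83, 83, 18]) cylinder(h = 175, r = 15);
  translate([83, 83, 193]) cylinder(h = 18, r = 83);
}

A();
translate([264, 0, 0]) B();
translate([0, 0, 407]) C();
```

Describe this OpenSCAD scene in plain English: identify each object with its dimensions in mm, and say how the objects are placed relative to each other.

A is a four-legged stool. The seat is a 264×334×40 mm slab whose top surface is at z = 407 mm; four square legs, each 30×30 mm in cross-section, run from the floor (z = 0) to the underside of the seat, each flush with a corner of the seat. Four stretchers, 30 mm wide and 28 mm tall, connect adjacent legs with their undersides at z = 210 mm, each running between the inner faces of the legs it joins and aligned with the legs' outer faces on the other axis.

B is an I-beam lying along x, 830 mm long. Overall section height 301 mm. Two flanges 272 mm wide (y) and 17 mm thick, one on the floor and one at the top; a web 10 mm thick runs between them, centred on the flange width.

C is a spool: two coaxial disc flanges of radius 83 mm and thickness 18 mm, joined by a core cylinder of radius 15 mm and height 175 mm. The lower flange rests on z = 0 and the three cylinders share a vertical axis.

The I-beam is against the stool's +x side, with their −y faces flush. The spool is on top of the stool.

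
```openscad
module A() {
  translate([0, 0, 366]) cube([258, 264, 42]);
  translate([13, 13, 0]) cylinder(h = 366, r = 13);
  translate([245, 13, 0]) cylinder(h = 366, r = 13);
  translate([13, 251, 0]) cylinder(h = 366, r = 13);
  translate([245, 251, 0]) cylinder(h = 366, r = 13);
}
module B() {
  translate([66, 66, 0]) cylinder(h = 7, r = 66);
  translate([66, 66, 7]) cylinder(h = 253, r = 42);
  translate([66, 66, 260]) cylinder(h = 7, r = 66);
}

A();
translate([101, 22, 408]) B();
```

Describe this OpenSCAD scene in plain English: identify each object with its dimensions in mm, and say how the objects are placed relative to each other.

A is a four-legged stool. The seat is 258×264 mm, 42 mm thick, top at z = 408 mm. It stands on four round legs, each 26 mm in diameter, from z = 0 to the seat underside, each leg's axis is inset half a diameter from the nearest pair of seat edges (so the leg's bounding box is flush with the corner).

B is a spool: two coaxial disc flanges of radius 66 mm and thickness 7 mm, joined by a core cylinder of radius 42 mm and height 253 mm. The lower flange rests on z = 0 and the three cylinders share a vertical axis.

The spool is on top of the stool.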